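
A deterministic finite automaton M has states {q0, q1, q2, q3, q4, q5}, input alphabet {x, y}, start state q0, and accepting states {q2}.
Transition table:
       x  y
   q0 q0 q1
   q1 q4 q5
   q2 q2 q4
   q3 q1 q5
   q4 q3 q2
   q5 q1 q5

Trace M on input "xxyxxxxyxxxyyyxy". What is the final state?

q0 --x--> q0
q0 --x--> q0
q0 --y--> q1
q1 --x--> q4
q4 --x--> q3
q3 --x--> q1
q1 --x--> q4
q4 --y--> q2
q2 --x--> q2
q2 --x--> q2
q2 --x--> q2
q2 --y--> q4
q4 --y--> q2
q2 --y--> q4
q4 --x--> q3
q3 --y--> q5

q5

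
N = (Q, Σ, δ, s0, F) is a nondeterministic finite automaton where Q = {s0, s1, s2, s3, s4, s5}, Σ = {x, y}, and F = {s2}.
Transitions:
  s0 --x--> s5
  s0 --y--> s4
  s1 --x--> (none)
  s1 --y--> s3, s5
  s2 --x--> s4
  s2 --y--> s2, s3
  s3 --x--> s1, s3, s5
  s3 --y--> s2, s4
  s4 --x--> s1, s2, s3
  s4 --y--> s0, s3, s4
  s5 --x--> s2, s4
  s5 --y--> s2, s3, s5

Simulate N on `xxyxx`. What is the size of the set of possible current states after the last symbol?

5

Start: {s0}
read x: {s5}
read x: {s2, s4}
read y: {s0, s2, s3, s4}
read x: {s1, s2, s3, s4, s5}
read x: {s1, s2, s3, s4, s5}
Final reachable set {s1, s2, s3, s4, s5} has 5 states.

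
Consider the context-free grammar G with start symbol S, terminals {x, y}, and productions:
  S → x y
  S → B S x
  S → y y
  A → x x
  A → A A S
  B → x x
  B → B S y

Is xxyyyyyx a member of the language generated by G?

S ⇒ BSx ⇒ BSySx ⇒ xxSySx ⇒ xxyyySx ⇒ xxyyyyyx

yes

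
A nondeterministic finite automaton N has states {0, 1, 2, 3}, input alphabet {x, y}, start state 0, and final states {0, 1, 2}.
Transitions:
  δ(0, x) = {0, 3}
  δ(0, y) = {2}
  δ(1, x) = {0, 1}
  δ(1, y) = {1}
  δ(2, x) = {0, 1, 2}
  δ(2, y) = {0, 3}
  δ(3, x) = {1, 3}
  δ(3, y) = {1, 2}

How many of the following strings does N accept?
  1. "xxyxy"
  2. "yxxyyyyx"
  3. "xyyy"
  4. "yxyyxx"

"xxyxy": accepted
"yxxyyyyx": accepted
"xyyy": accepted
"yxyyxx": accepted

4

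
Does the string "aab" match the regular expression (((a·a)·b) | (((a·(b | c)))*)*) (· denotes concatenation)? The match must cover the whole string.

The left alternative ((a·a)·b) matches aab.

yes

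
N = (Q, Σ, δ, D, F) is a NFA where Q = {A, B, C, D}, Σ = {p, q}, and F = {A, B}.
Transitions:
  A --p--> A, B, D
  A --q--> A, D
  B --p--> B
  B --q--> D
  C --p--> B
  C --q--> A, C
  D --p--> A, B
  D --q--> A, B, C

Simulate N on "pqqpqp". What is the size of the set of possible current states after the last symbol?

Start: {D}
read p: {A, B}
read q: {A, D}
read q: {A, B, C, D}
read p: {A, B, D}
read q: {A, B, C, D}
read p: {A, B, D}
Final reachable set {A, B, D} has 3 states.

3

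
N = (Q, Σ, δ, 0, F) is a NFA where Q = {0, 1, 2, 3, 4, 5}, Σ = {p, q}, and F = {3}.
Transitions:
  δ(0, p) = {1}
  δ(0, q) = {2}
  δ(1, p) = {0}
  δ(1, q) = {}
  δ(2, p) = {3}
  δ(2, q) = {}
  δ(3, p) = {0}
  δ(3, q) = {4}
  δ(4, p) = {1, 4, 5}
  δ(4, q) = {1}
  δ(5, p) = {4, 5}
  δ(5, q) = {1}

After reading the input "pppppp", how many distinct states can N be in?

1

Start: {0}
read p: {1}
read p: {0}
read p: {1}
read p: {0}
read p: {1}
read p: {0}
Final reachable set {0} has 1 state.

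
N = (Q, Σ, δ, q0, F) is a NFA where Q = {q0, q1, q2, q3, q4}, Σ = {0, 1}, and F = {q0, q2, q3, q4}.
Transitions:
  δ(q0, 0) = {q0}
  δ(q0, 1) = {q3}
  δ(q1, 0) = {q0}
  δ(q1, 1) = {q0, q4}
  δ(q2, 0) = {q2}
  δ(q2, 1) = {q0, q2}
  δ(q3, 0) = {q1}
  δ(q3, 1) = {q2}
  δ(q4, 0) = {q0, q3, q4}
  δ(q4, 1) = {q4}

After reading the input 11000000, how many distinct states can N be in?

1

Start: {q0}
read 1: {q3}
read 1: {q2}
read 0: {q2}
read 0: {q2}
read 0: {q2}
read 0: {q2}
read 0: {q2}
read 0: {q2}
Final reachable set {q2} has 1 state.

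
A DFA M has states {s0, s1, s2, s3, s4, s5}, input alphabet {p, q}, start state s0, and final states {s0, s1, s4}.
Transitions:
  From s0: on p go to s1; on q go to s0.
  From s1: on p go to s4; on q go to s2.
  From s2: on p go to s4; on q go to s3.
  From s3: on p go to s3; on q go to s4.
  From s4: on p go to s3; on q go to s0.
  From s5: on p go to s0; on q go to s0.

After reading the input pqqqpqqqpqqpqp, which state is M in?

s3

s0 --p--> s1
s1 --q--> s2
s2 --q--> s3
s3 --q--> s4
s4 --p--> s3
s3 --q--> s4
s4 --q--> s0
s0 --q--> s0
s0 --p--> s1
s1 --q--> s2
s2 --q--> s3
s3 --p--> s3
s3 --q--> s4
s4 --p--> s3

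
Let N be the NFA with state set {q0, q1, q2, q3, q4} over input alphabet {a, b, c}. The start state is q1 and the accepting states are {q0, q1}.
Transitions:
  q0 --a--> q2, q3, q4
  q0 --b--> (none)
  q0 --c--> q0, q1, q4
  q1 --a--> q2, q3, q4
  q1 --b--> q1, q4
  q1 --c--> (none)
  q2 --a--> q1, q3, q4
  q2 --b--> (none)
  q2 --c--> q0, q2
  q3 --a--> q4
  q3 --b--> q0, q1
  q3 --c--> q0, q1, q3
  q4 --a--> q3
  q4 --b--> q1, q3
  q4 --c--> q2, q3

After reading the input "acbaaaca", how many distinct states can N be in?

4

Start: {q1}
read a: {q2, q3, q4}
read c: {q0, q1, q2, q3}
read b: {q0, q1, q4}
read a: {q2, q3, q4}
read a: {q1, q3, q4}
read a: {q2, q3, q4}
read c: {q0, q1, q2, q3}
read a: {q1, q2, q3, q4}
Final reachable set {q1, q2, q3, q4} has 4 states.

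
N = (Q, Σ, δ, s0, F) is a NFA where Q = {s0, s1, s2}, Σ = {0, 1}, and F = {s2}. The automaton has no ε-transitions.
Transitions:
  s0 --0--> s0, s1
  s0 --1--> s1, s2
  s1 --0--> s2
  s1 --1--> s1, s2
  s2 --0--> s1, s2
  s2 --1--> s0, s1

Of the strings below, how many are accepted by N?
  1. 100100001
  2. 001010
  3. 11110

100100001: accepted
001010: accepted
11110: accepted

3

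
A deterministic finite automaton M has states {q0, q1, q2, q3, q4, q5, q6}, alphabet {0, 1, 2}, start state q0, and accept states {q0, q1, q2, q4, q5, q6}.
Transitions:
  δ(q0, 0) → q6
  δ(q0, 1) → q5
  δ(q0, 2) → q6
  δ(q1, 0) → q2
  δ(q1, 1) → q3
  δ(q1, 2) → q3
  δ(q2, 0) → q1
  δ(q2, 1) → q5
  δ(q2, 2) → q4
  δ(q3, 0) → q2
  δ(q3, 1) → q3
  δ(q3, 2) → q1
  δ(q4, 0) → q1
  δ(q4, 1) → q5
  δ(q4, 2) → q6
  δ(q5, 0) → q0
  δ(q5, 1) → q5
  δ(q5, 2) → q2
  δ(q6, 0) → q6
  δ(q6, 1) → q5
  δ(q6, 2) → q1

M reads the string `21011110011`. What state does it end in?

q0 --2--> q6
q6 --1--> q5
q5 --0--> q0
q0 --1--> q5
q5 --1--> q5
q5 --1--> q5
q5 --1--> q5
q5 --0--> q0
q0 --0--> q6
q6 --1--> q5
q5 --1--> q5

q5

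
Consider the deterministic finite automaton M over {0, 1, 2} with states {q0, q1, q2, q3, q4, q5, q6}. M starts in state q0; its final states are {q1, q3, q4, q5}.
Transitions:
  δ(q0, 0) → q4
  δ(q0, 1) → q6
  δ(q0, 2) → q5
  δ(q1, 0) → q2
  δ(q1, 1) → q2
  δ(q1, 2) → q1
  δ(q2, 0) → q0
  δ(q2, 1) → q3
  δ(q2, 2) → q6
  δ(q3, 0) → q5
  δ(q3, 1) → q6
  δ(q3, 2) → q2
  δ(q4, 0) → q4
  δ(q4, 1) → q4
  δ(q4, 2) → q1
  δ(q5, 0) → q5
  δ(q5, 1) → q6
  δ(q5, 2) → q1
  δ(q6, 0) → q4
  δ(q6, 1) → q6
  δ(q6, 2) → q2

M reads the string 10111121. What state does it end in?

q2

q0 --1--> q6
q6 --0--> q4
q4 --1--> q4
q4 --1--> q4
q4 --1--> q4
q4 --1--> q4
q4 --2--> q1
q1 --1--> q2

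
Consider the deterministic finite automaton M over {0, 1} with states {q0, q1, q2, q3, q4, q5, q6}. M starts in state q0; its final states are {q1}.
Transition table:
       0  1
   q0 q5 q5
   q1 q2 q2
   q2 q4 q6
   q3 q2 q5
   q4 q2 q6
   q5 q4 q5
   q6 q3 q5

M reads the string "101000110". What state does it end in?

q4

q0 --1--> q5
q5 --0--> q4
q4 --1--> q6
q6 --0--> q3
q3 --0--> q2
q2 --0--> q4
q4 --1--> q6
q6 --1--> q5
q5 --0--> q4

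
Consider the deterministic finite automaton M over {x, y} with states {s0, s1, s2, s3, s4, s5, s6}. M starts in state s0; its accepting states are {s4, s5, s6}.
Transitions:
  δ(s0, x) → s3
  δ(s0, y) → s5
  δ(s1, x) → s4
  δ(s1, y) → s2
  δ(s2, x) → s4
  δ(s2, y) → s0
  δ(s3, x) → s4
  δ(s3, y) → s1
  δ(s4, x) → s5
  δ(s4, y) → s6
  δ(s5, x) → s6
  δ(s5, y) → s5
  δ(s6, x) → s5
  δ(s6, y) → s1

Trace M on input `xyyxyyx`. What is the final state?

s4

s0 --x--> s3
s3 --y--> s1
s1 --y--> s2
s2 --x--> s4
s4 --y--> s6
s6 --y--> s1
s1 --x--> s4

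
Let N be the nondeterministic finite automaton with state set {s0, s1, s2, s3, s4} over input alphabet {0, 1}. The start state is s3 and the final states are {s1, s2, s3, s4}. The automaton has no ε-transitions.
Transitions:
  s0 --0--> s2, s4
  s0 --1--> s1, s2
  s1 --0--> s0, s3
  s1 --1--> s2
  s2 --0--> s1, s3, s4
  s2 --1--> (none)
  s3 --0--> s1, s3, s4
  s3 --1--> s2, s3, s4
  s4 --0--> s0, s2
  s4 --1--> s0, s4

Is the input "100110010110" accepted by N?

Start: {s3}
read 1: {s2, s3, s4}
read 0: {s0, s1, s2, s3, s4}
read 0: {s0, s1, s2, s3, s4}
read 1: {s0, s1, s2, s3, s4}
read 1: {s0, s1, s2, s3, s4}
read 0: {s0, s1, s2, s3, s4}
read 0: {s0, s1, s2, s3, s4}
read 1: {s0, s1, s2, s3, s4}
read 0: {s0, s1, s2, s3, s4}
read 1: {s0, s1, s2, s3, s4}
read 1: {s0, s1, s2, s3, s4}
read 0: {s0, s1, s2, s3, s4}
Reachable ∩ accepting = {s1, s2, s3, s4} — nonempty.

accepted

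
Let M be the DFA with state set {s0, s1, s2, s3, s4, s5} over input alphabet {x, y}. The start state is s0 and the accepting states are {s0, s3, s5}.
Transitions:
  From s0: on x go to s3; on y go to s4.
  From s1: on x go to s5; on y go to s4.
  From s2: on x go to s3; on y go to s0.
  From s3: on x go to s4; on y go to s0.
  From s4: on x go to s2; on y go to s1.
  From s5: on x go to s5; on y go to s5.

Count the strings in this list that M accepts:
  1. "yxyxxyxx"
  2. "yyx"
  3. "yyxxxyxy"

3

"yxyxxyxx": accepted
"yyx": accepted
"yyxxxyxy": accepted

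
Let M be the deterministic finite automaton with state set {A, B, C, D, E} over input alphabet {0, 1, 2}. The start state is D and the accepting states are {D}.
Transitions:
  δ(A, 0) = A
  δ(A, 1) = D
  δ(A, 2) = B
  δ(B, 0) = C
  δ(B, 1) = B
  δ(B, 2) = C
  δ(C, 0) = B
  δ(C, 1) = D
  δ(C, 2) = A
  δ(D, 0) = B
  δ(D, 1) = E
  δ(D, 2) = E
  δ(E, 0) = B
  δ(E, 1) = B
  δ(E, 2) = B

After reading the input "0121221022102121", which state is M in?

B

D --0--> B
B --1--> B
B --2--> C
C --1--> D
D --2--> E
E --2--> B
B --1--> B
B --0--> C
C --2--> A
A --2--> B
B --1--> B
B --0--> C
C --2--> A
A --1--> D
D --2--> E
E --1--> B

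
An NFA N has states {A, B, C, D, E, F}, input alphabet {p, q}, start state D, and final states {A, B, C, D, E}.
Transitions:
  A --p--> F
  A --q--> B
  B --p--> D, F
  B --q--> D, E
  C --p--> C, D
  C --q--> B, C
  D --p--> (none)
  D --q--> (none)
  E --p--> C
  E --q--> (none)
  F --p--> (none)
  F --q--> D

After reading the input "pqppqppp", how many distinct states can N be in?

Start: {D}
read p: {}
The reachable set is empty and stays empty for the remaining 7 symbols.
Final reachable set {} has 0 states.

0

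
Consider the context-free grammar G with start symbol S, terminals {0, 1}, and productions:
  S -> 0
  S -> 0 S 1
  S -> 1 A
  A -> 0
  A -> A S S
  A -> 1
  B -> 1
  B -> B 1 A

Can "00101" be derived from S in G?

no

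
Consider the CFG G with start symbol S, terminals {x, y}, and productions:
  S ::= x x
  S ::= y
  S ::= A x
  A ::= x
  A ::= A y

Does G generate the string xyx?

S ⇒ Ax ⇒ Ayx ⇒ xyx

yes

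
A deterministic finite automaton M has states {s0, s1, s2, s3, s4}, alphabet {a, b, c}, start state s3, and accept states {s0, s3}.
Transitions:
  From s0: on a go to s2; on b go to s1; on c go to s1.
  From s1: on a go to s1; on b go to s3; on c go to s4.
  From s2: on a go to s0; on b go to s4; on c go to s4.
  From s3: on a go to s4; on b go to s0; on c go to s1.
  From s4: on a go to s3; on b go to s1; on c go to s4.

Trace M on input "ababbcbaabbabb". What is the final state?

s3 --a--> s4
s4 --b--> s1
s1 --a--> s1
s1 --b--> s3
s3 --b--> s0
s0 --c--> s1
s1 --b--> s3
s3 --a--> s4
s4 --a--> s3
s3 --b--> s0
s0 --b--> s1
s1 --a--> s1
s1 --b--> s3
s3 --b--> s0

s0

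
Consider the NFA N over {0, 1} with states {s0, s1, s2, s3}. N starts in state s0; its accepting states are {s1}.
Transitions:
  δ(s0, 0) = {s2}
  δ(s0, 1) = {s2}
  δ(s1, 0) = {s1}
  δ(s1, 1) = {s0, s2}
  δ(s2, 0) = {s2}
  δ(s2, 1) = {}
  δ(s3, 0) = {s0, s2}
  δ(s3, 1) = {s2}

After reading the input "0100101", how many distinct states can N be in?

0

Start: {s0}
read 0: {s2}
read 1: {}
The reachable set is empty and stays empty for the remaining 5 symbols.
Final reachable set {} has 0 states.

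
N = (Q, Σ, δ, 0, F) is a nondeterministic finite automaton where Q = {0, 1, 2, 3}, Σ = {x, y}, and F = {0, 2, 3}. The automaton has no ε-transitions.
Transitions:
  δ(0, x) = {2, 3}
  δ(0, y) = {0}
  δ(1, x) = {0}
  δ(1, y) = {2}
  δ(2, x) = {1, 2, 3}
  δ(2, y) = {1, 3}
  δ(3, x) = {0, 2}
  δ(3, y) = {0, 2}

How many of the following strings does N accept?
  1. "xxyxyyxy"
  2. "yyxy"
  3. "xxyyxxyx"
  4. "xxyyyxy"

"xxyxyyxy": accepted
"yyxy": accepted
"xxyyxxyx": accepted
"xxyyyxy": accepted

4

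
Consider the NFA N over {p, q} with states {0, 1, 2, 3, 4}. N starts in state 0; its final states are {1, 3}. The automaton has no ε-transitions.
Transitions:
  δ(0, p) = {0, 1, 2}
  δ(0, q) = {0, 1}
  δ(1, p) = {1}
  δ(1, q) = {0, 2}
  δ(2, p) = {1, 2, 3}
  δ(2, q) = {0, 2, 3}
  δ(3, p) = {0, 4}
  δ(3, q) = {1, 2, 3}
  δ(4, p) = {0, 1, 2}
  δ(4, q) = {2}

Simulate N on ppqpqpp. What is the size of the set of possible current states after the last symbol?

Start: {0}
read p: {0, 1, 2}
read p: {0, 1, 2, 3}
read q: {0, 1, 2, 3}
read p: {0, 1, 2, 3, 4}
read q: {0, 1, 2, 3}
read p: {0, 1, 2, 3, 4}
read p: {0, 1, 2, 3, 4}
Final reachable set {0, 1, 2, 3, 4} has 5 states.

5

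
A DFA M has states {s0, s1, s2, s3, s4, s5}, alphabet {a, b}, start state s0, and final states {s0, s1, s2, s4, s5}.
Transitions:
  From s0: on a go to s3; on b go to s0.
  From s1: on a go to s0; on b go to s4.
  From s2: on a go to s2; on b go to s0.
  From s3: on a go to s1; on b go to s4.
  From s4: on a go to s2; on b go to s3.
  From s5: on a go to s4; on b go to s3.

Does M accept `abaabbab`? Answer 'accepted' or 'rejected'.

s0 --a--> s3
s3 --b--> s4
s4 --a--> s2
s2 --a--> s2
s2 --b--> s0
s0 --b--> s0
s0 --a--> s3
s3 --b--> s4
End in state s4, which is an accepting state.

accepted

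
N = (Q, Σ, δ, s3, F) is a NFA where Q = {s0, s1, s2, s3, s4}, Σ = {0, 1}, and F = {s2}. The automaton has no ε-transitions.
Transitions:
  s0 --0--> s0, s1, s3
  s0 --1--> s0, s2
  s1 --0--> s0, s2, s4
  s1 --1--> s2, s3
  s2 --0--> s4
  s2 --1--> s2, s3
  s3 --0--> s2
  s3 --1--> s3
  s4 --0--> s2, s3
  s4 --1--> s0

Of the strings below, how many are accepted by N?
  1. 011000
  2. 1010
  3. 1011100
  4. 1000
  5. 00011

5

011000: accepted
1010: accepted
1011100: accepted
1000: accepted
00011: accepted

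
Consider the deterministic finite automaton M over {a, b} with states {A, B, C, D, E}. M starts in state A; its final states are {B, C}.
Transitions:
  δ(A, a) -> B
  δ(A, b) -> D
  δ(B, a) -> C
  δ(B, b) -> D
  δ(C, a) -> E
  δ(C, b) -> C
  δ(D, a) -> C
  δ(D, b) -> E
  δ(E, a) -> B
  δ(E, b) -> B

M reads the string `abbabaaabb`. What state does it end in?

E

A --a--> B
B --b--> D
D --b--> E
E --a--> B
B --b--> D
D --a--> C
C --a--> E
E --a--> B
B --b--> D
D --b--> E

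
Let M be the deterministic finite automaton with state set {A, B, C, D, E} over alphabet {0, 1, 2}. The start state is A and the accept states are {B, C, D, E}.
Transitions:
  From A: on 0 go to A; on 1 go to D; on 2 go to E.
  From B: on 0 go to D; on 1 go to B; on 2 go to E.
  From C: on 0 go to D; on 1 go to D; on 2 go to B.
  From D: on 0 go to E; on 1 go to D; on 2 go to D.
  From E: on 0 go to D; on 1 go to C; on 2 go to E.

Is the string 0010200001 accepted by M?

A --0--> A
A --0--> A
A --1--> D
D --0--> E
E --2--> E
E --0--> D
D --0--> E
E --0--> D
D --0--> E
E --1--> C
End in state C, which is an accepting state.

accepted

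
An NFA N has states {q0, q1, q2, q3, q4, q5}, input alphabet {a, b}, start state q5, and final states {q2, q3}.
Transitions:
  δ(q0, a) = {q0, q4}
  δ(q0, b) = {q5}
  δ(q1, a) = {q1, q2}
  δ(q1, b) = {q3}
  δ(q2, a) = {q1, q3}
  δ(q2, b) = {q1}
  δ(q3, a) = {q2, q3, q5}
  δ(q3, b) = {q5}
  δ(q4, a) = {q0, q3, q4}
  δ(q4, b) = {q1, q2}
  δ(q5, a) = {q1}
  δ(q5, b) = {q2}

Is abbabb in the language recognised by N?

Start: {q5}
read a: {q1}
read b: {q3}
read b: {q5}
read a: {q1}
read b: {q3}
read b: {q5}
Reachable ∩ accepting = {} — empty.

rejected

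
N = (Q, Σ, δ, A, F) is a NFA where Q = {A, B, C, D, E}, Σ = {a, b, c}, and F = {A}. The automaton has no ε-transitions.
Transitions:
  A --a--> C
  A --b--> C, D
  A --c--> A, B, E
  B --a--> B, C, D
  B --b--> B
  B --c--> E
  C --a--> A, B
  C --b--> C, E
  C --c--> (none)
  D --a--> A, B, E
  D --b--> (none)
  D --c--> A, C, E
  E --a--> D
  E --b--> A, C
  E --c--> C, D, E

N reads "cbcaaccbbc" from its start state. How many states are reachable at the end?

5

Start: {A}
read c: {A, B, E}
read b: {A, B, C, D}
read c: {A, B, C, E}
read a: {A, B, C, D}
read a: {A, B, C, D, E}
read c: {A, B, C, D, E}
read c: {A, B, C, D, E}
read b: {A, B, C, D, E}
read b: {A, B, C, D, E}
read c: {A, B, C, D, E}
Final reachable set {A, B, C, D, E} has 5 states.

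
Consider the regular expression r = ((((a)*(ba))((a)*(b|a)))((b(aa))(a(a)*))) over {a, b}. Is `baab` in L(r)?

no

No split of baab into u·v has (((a)*(ba))((a)*(b|a))) matching u and ((b(aa))(a(a)*)) matching v.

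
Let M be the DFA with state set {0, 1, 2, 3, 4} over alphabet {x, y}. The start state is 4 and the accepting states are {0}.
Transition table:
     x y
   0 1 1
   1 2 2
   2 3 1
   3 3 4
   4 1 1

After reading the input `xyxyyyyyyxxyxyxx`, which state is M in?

3

4 --x--> 1
1 --y--> 2
2 --x--> 3
3 --y--> 4
4 --y--> 1
1 --y--> 2
2 --y--> 1
1 --y--> 2
2 --y--> 1
1 --x--> 2
2 --x--> 3
3 --y--> 4
4 --x--> 1
1 --y--> 2
2 --x--> 3
3 --x--> 3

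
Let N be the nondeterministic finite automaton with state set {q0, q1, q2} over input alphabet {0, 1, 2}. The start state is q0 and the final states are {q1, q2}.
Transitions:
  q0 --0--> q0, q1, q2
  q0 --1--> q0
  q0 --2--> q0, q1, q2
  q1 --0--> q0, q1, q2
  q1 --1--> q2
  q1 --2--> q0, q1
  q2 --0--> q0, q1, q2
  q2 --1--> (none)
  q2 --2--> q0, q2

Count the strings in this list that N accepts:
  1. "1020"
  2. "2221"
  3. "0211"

"1020": accepted
"2221": accepted
"0211": rejected

2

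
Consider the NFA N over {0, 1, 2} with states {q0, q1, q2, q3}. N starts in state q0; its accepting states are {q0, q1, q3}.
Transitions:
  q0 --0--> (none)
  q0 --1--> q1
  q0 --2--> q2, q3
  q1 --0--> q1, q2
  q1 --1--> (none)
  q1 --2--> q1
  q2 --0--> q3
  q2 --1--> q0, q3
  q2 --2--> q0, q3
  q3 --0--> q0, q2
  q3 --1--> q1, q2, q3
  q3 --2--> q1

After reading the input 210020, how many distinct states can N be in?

Start: {q0}
read 2: {q2, q3}
read 1: {q0, q1, q2, q3}
read 0: {q0, q1, q2, q3}
read 0: {q0, q1, q2, q3}
read 2: {q0, q1, q2, q3}
read 0: {q0, q1, q2, q3}
Final reachable set {q0, q1, q2, q3} has 4 states.

4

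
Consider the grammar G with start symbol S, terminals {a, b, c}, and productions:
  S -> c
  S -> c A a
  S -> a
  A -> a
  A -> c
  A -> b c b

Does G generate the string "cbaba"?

no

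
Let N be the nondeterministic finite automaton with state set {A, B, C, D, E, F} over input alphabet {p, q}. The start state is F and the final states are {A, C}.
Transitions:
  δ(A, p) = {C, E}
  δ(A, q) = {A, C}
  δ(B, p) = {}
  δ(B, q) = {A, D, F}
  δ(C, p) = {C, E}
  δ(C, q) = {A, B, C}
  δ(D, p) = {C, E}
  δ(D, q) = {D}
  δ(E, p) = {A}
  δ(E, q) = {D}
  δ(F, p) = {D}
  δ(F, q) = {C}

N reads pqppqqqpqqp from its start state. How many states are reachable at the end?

3

Start: {F}
read p: {D}
read q: {D}
read p: {C, E}
read p: {A, C, E}
read q: {A, B, C, D}
read q: {A, B, C, D, F}
read q: {A, B, C, D, F}
read p: {C, D, E}
read q: {A, B, C, D}
read q: {A, B, C, D, F}
read p: {C, D, E}
Final reachable set {C, D, E} has 3 states.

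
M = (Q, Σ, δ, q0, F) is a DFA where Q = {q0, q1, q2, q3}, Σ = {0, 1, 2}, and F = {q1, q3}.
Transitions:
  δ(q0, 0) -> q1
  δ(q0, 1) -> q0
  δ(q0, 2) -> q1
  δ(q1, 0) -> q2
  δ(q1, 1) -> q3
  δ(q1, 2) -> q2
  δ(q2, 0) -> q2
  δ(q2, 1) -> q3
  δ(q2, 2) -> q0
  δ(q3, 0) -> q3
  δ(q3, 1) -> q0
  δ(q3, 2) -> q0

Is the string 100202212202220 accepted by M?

q0 --1--> q0
q0 --0--> q1
q1 --0--> q2
q2 --2--> q0
q0 --0--> q1
q1 --2--> q2
q2 --2--> q0
q0 --1--> q0
q0 --2--> q1
q1 --2--> q2
q2 --0--> q2
q2 --2--> q0
q0 --2--> q1
q1 --2--> q2
q2 --0--> q2
End in state q2, which is not an accepting state.

rejected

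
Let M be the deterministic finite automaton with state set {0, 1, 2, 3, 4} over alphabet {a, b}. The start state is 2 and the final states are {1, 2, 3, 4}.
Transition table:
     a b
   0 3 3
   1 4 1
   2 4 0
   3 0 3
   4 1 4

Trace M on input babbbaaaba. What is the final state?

2 --b--> 0
0 --a--> 3
3 --b--> 3
3 --b--> 3
3 --b--> 3
3 --a--> 0
0 --a--> 3
3 --a--> 0
0 --b--> 3
3 --a--> 0

0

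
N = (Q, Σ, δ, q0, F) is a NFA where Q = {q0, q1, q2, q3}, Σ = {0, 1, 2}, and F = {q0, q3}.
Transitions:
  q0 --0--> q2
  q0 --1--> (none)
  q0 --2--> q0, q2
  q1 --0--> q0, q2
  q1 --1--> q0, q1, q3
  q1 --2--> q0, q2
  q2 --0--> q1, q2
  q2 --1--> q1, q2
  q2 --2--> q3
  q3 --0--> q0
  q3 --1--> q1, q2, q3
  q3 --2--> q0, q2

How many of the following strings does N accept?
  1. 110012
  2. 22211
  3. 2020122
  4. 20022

110012: rejected
22211: accepted
2020122: accepted
20022: accepted

3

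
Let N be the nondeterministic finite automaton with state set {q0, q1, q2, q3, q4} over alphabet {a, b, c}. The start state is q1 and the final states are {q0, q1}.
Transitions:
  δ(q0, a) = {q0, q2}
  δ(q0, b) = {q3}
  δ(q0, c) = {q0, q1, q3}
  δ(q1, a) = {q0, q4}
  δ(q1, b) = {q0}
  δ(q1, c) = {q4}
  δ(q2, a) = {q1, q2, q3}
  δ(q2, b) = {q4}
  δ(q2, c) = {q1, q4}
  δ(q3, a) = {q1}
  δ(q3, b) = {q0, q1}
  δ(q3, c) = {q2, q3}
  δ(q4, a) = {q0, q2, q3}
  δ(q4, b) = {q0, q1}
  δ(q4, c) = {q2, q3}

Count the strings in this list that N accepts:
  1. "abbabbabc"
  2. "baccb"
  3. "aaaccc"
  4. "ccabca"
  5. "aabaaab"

5

"abbabbabc": accepted
"baccb": accepted
"aaaccc": accepted
"ccabca": accepted
"aabaaab": accepted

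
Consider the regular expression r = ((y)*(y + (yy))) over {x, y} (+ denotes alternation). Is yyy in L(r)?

Split as y·yy: (y)* matches y and (y+(yy)) matches yy.

yes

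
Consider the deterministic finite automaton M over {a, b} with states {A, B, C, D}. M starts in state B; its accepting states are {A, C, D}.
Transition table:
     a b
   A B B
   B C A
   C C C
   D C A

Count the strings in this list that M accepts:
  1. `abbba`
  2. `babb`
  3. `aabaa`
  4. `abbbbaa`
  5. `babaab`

`abbba`: accepted
`babb`: rejected
`aabaa`: accepted
`abbbbaa`: accepted
`babaab`: accepted

4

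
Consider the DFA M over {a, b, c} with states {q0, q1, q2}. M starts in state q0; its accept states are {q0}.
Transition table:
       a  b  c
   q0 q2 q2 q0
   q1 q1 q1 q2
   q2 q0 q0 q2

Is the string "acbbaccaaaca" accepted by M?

accepted

q0 --a--> q2
q2 --c--> q2
q2 --b--> q0
q0 --b--> q2
q2 --a--> q0
q0 --c--> q0
q0 --c--> q0
q0 --a--> q2
q2 --a--> q0
q0 --a--> q2
q2 --c--> q2
q2 --a--> q0
End in state q0, which is an accepting state.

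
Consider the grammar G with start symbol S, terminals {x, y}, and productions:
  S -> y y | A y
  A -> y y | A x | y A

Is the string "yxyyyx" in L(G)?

no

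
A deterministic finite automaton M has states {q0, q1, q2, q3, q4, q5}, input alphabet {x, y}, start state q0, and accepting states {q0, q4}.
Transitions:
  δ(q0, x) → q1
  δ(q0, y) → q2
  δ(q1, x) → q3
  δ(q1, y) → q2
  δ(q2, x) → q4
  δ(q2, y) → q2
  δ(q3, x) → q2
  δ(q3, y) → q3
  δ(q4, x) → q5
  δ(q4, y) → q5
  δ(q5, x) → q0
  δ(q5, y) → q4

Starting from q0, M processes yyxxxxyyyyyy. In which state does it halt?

q0 --y--> q2
q2 --y--> q2
q2 --x--> q4
q4 --x--> q5
q5 --x--> q0
q0 --x--> q1
q1 --y--> q2
q2 --y--> q2
q2 --y--> q2
q2 --y--> q2
q2 --y--> q2
q2 --y--> q2

q2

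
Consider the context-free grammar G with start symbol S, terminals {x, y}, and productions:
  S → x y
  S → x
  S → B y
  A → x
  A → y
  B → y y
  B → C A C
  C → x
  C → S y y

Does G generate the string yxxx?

no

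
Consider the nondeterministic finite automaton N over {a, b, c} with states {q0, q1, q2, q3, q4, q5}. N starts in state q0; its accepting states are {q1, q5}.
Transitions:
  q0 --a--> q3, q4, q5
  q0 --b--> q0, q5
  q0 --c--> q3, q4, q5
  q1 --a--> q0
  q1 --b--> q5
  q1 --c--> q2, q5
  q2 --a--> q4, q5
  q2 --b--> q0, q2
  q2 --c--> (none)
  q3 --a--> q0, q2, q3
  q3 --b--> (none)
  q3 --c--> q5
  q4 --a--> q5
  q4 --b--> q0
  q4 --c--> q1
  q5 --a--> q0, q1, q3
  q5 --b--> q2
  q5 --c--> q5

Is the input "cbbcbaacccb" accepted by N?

Start: {q0}
read c: {q3, q4, q5}
read b: {q0, q2}
read b: {q0, q2, q5}
read c: {q3, q4, q5}
read b: {q0, q2}
read a: {q3, q4, q5}
read a: {q0, q1, q2, q3, q5}
read c: {q2, q3, q4, q5}
read c: {q1, q5}
read c: {q2, q5}
read b: {q0, q2}
Reachable ∩ accepting = {} — empty.

rejected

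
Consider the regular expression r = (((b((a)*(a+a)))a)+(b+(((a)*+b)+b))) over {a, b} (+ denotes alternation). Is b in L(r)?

The right alternative (b+(((a)*+b)+b)) matches b.

yes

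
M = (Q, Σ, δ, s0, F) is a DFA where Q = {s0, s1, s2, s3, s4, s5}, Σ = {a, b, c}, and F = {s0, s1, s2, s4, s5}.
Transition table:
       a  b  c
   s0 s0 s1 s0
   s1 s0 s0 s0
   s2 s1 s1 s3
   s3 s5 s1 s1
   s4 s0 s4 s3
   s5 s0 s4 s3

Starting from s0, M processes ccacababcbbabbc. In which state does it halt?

s0 --c--> s0
s0 --c--> s0
s0 --a--> s0
s0 --c--> s0
s0 --a--> s0
s0 --b--> s1
s1 --a--> s0
s0 --b--> s1
s1 --c--> s0
s0 --b--> s1
s1 --b--> s0
s0 --a--> s0
s0 --b--> s1
s1 --b--> s0
s0 --c--> s0

s0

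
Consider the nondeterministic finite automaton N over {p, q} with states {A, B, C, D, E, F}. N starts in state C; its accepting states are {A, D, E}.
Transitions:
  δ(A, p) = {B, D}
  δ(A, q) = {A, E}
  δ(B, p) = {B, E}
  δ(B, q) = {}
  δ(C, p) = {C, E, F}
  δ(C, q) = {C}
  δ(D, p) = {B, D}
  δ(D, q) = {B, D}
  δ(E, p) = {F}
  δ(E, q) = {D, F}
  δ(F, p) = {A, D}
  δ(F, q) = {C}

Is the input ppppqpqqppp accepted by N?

accepted

Start: {C}
read p: {C, E, F}
read p: {A, C, D, E, F}
read p: {A, B, C, D, E, F}
read p: {A, B, C, D, E, F}
read q: {A, B, C, D, E, F}
read p: {A, B, C, D, E, F}
read q: {A, B, C, D, E, F}
read q: {A, B, C, D, E, F}
read p: {A, B, C, D, E, F}
read p: {A, B, C, D, E, F}
read p: {A, B, C, D, E, F}
Reachable ∩ accepting = {A, D, E} — nonempty.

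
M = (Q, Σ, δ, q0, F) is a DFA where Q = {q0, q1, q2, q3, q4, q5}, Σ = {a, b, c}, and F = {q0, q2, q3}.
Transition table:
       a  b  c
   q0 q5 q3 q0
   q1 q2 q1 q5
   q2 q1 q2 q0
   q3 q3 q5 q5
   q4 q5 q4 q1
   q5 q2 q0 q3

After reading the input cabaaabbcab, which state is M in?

q2

q0 --c--> q0
q0 --a--> q5
q5 --b--> q0
q0 --a--> q5
q5 --a--> q2
q2 --a--> q1
q1 --b--> q1
q1 --b--> q1
q1 --c--> q5
q5 --a--> q2
q2 --b--> q2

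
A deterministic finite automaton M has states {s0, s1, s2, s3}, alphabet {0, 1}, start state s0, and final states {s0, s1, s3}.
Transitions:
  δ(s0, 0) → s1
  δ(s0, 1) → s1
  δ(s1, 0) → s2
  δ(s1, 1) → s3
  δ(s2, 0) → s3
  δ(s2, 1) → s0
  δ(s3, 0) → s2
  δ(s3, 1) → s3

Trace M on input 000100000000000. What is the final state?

s0 --0--> s1
s1 --0--> s2
s2 --0--> s3
s3 --1--> s3
s3 --0--> s2
s2 --0--> s3
s3 --0--> s2
s2 --0--> s3
s3 --0--> s2
s2 --0--> s3
s3 --0--> s2
s2 --0--> s3
s3 --0--> s2
s2 --0--> s3
s3 --0--> s2

s2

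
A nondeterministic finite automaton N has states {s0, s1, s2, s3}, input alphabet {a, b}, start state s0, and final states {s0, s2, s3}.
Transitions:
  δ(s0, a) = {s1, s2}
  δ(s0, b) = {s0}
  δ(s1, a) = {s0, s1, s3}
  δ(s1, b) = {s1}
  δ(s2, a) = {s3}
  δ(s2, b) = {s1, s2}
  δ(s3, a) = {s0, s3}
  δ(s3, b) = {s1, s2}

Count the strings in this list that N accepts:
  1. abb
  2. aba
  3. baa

abb: accepted
aba: accepted
baa: accepted

3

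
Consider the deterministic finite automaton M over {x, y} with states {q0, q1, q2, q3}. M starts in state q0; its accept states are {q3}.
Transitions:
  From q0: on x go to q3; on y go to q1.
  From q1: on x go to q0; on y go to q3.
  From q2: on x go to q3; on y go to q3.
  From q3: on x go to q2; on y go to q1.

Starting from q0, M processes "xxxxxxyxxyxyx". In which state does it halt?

q0

q0 --x--> q3
q3 --x--> q2
q2 --x--> q3
q3 --x--> q2
q2 --x--> q3
q3 --x--> q2
q2 --y--> q3
q3 --x--> q2
q2 --x--> q3
q3 --y--> q1
q1 --x--> q0
q0 --y--> q1
q1 --x--> q0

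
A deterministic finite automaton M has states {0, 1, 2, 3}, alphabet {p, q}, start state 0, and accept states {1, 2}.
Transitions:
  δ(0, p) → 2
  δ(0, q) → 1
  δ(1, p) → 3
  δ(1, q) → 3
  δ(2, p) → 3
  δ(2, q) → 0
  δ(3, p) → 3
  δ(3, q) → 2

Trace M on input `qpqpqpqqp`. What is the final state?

2

0 --q--> 1
1 --p--> 3
3 --q--> 2
2 --p--> 3
3 --q--> 2
2 --p--> 3
3 --q--> 2
2 --q--> 0
0 --p--> 2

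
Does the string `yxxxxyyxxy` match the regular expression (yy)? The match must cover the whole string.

no

No split of yxxxxyyxxy into u·v has y matching u and y matching v.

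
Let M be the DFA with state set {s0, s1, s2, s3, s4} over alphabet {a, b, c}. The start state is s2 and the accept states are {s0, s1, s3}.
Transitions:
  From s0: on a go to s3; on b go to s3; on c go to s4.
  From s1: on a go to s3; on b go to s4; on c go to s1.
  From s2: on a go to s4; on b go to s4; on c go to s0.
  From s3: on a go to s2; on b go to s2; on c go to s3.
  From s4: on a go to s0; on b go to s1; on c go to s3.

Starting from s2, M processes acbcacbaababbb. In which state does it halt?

s4

s2 --a--> s4
s4 --c--> s3
s3 --b--> s2
s2 --c--> s0
s0 --a--> s3
s3 --c--> s3
s3 --b--> s2
s2 --a--> s4
s4 --a--> s0
s0 --b--> s3
s3 --a--> s2
s2 --b--> s4
s4 --b--> s1
s1 --b--> s4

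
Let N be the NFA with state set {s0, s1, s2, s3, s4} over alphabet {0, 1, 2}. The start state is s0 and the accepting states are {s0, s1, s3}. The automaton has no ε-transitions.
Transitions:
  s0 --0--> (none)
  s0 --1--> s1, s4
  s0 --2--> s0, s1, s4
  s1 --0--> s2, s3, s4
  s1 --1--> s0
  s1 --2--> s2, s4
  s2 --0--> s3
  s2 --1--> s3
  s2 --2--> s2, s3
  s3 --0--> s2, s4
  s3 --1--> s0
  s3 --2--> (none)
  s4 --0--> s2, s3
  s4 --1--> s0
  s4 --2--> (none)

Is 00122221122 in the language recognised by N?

Start: {s0}
read 0: {}
The reachable set is empty and stays empty for the remaining 10 symbols.
Reachable ∩ accepting = {} — empty.

rejected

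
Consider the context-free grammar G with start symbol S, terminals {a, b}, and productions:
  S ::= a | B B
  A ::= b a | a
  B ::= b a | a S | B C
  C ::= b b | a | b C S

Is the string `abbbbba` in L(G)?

no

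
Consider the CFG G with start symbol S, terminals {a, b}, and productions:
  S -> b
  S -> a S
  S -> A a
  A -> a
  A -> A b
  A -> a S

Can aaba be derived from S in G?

yes

S ⇒ aS ⇒ aAa ⇒ aaSa ⇒ aaba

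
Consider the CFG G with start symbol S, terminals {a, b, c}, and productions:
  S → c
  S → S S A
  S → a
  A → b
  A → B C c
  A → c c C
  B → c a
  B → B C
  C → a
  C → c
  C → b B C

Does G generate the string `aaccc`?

S ⇒ SSA ⇒ aSA ⇒ aaA ⇒ aaccC ⇒ aaccc

yes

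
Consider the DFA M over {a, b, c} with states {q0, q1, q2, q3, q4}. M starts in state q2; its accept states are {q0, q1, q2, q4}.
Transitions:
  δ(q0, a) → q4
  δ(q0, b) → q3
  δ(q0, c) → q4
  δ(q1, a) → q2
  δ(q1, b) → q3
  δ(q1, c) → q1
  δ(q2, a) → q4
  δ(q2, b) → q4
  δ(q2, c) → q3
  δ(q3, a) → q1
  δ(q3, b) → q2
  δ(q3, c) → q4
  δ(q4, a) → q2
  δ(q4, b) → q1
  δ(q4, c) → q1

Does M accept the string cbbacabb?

accepted

q2 --c--> q3
q3 --b--> q2
q2 --b--> q4
q4 --a--> q2
q2 --c--> q3
q3 --a--> q1
q1 --b--> q3
q3 --b--> q2
End in state q2, which is an accepting state.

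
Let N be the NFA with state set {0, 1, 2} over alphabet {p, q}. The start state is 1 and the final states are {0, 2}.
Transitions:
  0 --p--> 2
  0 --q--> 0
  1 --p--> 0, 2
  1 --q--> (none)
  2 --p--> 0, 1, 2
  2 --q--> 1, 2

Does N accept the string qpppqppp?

rejected

Start: {1}
read q: {}
The reachable set is empty and stays empty for the remaining 7 symbols.
Reachable ∩ accepting = {} — empty.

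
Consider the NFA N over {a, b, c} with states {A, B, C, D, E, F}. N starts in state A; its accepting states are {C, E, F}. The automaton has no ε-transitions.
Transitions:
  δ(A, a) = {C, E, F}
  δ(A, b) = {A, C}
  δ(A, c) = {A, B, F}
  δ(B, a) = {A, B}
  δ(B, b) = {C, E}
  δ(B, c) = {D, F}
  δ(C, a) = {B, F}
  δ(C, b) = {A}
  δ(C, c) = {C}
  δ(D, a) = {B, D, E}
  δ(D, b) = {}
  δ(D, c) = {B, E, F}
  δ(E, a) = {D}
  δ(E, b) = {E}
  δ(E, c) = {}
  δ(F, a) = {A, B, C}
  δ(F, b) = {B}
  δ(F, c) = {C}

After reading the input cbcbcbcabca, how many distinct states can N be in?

6

Start: {A}
read c: {A, B, F}
read b: {A, B, C, E}
read c: {A, B, C, D, F}
read b: {A, B, C, E}
read c: {A, B, C, D, F}
read b: {A, B, C, E}
read c: {A, B, C, D, F}
read a: {A, B, C, D, E, F}
read b: {A, B, C, E}
read c: {A, B, C, D, F}
read a: {A, B, C, D, E, F}
Final reachable set {A, B, C, D, E, F} has 6 states.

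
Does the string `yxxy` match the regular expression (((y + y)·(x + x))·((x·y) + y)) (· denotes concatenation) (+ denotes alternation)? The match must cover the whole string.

Split as yx·xy: ((y+y)·(x+x)) matches yx and ((x·y)+y) matches xy.

yes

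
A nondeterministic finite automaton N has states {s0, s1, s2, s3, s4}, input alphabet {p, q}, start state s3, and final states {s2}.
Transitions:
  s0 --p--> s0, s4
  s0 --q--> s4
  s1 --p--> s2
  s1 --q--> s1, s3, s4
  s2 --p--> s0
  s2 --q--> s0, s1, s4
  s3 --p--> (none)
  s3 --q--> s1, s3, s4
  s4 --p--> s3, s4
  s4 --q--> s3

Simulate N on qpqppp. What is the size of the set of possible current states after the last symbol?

3

Start: {s3}
read q: {s1, s3, s4}
read p: {s2, s3, s4}
read q: {s0, s1, s3, s4}
read p: {s0, s2, s3, s4}
read p: {s0, s3, s4}
read p: {s0, s3, s4}
Final reachable set {s0, s3, s4} has 3 states.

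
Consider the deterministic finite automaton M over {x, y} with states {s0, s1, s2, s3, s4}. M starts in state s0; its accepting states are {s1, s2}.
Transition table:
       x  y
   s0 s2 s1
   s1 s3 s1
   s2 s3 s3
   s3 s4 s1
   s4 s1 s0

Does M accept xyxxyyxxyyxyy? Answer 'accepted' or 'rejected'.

accepted

s0 --x--> s2
s2 --y--> s3
s3 --x--> s4
s4 --x--> s1
s1 --y--> s1
s1 --y--> s1
s1 --x--> s3
s3 --x--> s4
s4 --y--> s0
s0 --y--> s1
s1 --x--> s3
s3 --y--> s1
s1 --y--> s1
End in state s1, which is an accepting state.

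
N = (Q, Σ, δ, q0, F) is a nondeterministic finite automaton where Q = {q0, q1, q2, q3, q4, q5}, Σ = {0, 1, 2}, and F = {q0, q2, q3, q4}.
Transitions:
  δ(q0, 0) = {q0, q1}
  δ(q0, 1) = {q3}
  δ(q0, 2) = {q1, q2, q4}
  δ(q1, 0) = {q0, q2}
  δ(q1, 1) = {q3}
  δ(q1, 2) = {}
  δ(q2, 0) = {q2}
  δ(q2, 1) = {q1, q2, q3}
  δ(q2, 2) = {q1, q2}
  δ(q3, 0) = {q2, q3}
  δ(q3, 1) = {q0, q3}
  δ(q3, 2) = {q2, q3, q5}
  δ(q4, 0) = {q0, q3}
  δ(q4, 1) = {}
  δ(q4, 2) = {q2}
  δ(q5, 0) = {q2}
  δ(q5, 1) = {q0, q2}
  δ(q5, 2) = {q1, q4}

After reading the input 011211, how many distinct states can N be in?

4

Start: {q0}
read 0: {q0, q1}
read 1: {q3}
read 1: {q0, q3}
read 2: {q1, q2, q3, q4, q5}
read 1: {q0, q1, q2, q3}
read 1: {q0, q1, q2, q3}
Final reachable set {q0, q1, q2, q3} has 4 states.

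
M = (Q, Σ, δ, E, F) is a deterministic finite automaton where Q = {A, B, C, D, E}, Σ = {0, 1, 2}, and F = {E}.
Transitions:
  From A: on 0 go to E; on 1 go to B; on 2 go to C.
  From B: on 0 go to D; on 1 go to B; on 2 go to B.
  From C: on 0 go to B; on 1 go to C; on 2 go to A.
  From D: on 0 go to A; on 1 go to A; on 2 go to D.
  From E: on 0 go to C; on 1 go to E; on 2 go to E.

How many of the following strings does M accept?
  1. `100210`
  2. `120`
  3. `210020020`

0

`100210`: rejected
`120`: rejected
`210020020`: rejected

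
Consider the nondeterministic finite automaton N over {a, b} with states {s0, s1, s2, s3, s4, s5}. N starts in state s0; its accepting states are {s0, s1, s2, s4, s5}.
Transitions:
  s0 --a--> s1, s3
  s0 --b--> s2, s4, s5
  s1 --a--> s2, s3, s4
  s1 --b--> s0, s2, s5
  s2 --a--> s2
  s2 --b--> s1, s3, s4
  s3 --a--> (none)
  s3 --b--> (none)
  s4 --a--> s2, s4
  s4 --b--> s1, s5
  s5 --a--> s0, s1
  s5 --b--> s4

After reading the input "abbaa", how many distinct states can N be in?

Start: {s0}
read a: {s1, s3}
read b: {s0, s2, s5}
read b: {s1, s2, s3, s4, s5}
read a: {s0, s1, s2, s3, s4}
read a: {s1, s2, s3, s4}
Final reachable set {s1, s2, s3, s4} has 4 states.

4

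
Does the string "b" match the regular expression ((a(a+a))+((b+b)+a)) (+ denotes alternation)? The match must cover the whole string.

yes

The right alternative ((b+b)+a) matches b.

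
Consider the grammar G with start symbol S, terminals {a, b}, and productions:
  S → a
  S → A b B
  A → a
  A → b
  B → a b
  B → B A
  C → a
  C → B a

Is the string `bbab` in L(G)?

S ⇒ AbB ⇒ bbB ⇒ bbab

yes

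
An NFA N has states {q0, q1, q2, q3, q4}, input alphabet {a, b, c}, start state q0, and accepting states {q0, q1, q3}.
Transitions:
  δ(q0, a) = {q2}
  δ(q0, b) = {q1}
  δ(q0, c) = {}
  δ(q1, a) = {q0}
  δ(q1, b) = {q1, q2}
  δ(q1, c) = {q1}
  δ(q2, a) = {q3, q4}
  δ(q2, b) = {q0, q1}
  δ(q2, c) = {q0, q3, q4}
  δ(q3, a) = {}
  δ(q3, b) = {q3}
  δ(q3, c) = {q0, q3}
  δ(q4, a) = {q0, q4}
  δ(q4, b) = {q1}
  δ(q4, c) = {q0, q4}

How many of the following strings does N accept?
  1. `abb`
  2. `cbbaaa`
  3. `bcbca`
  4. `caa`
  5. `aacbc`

3

`abb`: accepted
`cbbaaa`: rejected
`bcbca`: accepted
`caa`: rejected
`aacbc`: accepted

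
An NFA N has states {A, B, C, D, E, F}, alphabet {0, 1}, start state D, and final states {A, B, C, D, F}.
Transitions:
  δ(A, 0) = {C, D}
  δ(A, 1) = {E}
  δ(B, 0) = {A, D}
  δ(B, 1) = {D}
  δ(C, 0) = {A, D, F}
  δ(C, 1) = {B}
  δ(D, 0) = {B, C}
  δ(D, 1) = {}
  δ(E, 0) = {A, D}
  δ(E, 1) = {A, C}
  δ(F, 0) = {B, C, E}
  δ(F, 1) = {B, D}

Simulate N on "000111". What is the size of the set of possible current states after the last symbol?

Start: {D}
read 0: {B, C}
read 0: {A, D, F}
read 0: {B, C, D, E}
read 1: {A, B, C, D}
read 1: {B, D, E}
read 1: {A, C, D}
Final reachable set {A, C, D} has 3 states.

3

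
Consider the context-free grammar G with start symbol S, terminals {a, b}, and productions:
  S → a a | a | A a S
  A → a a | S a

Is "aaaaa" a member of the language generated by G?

yes

S ⇒ AaS ⇒ aaaS ⇒ aaaaa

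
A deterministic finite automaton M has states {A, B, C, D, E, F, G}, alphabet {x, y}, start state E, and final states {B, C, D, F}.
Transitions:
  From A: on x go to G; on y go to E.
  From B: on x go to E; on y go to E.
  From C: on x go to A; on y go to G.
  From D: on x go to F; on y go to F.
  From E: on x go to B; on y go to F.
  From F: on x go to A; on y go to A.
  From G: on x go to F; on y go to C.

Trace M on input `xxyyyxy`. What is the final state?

E --x--> B
B --x--> E
E --y--> F
F --y--> A
A --y--> E
E --x--> B
B --y--> E

E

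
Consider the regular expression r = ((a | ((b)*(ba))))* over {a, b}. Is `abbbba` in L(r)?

Split into 2 pieces a · bbbba; each matches (a|((b)*(ba))).

yes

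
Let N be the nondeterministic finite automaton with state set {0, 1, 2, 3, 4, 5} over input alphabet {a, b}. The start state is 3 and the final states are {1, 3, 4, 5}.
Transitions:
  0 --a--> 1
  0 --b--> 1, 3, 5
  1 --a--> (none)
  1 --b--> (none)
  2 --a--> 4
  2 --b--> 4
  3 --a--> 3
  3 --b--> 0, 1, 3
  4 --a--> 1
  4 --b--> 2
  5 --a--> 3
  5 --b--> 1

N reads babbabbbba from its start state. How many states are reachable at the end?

2

Start: {3}
read b: {0, 1, 3}
read a: {1, 3}
read b: {0, 1, 3}
read b: {0, 1, 3, 5}
read a: {1, 3}
read b: {0, 1, 3}
read b: {0, 1, 3, 5}
read b: {0, 1, 3, 5}
read b: {0, 1, 3, 5}
read a: {1, 3}
Final reachable set {1, 3} has 2 states.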